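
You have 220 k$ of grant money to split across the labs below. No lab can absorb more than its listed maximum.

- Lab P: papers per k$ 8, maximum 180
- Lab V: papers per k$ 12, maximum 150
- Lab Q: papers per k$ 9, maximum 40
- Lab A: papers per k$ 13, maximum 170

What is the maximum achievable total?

2810

Highest papers per k$ first: Lab A 13 > Lab V 12 > Lab Q 9 > Lab P 8.
Lab A takes 170 to reach its cap of 170 — 50 left.
Lab V has room for 150 but only 50 remain, so it gets 50.
Total = 12×50 + 13×170 = 2810.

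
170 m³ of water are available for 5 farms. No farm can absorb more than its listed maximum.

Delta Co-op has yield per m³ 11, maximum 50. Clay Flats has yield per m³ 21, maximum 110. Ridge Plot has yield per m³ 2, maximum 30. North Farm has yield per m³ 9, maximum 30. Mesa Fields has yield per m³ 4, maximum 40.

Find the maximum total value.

Rank by yield per m³: Clay Flats 21 > Delta Co-op 11 > North Farm 9 > Mesa Fields 4 > Ridge Plot 2.
Give Clay Flats 110 to hit its cap of 110 — 60 left.
Delta Co-op: +50 to 50 (cap) — 10 left.
North Farm has room for 30 but only 10 remain, so it gets 10.
Total = 11×50 + 21×110 + 9×10 = 2950.

2950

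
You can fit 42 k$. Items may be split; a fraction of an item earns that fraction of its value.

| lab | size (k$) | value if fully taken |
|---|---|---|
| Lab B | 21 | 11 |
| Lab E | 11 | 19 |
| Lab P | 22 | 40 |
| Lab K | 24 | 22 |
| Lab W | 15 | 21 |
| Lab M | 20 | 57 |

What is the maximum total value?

97

Sort by value density: Lab M 57/20≈2.85, Lab P 40/22≈1.82, Lab E 19/11≈1.73, Lab W 21/15≈1.4, Lab K 22/24≈0.917, Lab B 11/21≈0.524.
Take all of Lab M (20 k$, value 57) — 22 k$ left.
Take all of Lab P (22 k$, value 40) — 0 k$ left.
Total value = 97.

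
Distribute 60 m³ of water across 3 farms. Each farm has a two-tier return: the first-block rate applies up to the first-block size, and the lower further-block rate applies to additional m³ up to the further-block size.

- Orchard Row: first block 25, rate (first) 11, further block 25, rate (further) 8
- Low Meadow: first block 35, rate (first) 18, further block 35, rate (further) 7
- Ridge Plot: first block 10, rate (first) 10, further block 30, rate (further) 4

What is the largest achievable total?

Treat each block as its own option and order by rate: Low Meadow/tier1 18 > Orchard Row/tier1 11 > Ridge Plot/tier1 10 > Orchard Row/tier2 8 > Low Meadow/tier2 7 > Ridge Plot/tier2 4.
Low Meadow tier1 at 18: fill all 35 — 25 left.
Orchard Row tier1 at 11: fill all 25 — 0 left.
Total = 18×35 + 11×25 = 905.

905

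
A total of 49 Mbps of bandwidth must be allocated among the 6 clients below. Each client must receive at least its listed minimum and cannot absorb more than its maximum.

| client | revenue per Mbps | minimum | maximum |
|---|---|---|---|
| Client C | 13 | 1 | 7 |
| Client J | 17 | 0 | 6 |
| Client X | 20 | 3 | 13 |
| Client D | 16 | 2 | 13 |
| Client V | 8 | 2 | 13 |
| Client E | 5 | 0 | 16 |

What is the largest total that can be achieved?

741

Meeting every minimum uses 1+0+3+2+2+0 = 8 Mbps, leaving 41.
Highest revenue per Mbps first: Client X 20 > Client J 17 > Client D 16 > Client C 13 > Client V 8 > Client E 5.
Client X: +10 to 13 (cap) — 31 left.
Client J takes 6 more to reach its cap of 6 — 25 left.
Client D takes 11 more to reach its cap of 13 — 14 left.
Client C: +6 to 7 (cap) — 8 left.
Client V: +8 (room for 11) → 10. Pool exhausted.
Total = 13×7 + 17×6 + 20×13 + 16×13 + 8×10 = 741.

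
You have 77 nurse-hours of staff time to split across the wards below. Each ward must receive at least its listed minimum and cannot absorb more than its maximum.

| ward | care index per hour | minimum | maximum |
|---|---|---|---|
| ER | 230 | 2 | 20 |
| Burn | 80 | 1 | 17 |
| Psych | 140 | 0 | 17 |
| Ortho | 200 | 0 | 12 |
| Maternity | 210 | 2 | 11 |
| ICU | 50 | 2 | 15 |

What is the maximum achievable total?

12990

Meeting every minimum uses 2+1+0+0+2+2 = 7 nurse-hours, leaving 70.
Highest care index per hour first: ER 230 > Maternity 210 > Ortho 200 > Psych 140 > Burn 80 > ICU 50.
ER takes 18 more to reach its cap of 20 → 52 left.
Maternity: +9 to 11 (cap) → 43 left.
Ortho: +12 to 12 (cap) → 31 left.
Psych: +17 to 17 (cap) → 14 left.
Burn has room for 16 more but only 14 remain, so it gets 15.
Total = 230×20 + 80×15 + 140×17 + 200×12 + 210×11 + 50×2 = 12990.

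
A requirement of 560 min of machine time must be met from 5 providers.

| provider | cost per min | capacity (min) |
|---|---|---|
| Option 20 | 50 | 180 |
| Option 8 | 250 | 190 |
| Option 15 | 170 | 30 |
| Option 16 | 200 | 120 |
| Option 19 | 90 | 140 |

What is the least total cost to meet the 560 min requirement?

Fill from the cheapest provider first.
Option 20 at 50: take all 180 min → 380 still needed.
Option 19 at 90: take all 140 min → 240 still needed.
Option 15 at 170: take all 30 min → 210 still needed.
Option 16 (200): use full 120 → 90 min to go.
Option 8 at 250: take 90 of its 190 → requirement met.
Cost = 180×50 + 140×90 + 30×170 + 120×200 + 90×250 = 73200.

73200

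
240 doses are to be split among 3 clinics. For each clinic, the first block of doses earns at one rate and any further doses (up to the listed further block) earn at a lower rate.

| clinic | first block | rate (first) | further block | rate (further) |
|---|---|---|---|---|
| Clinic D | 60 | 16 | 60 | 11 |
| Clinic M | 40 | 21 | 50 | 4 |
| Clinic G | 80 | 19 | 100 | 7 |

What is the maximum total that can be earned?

3980

Rank every tier by rate: Clinic M/T1 21 > Clinic G/T1 19 > Clinic D/T1 16 > Clinic D/T2 11 > Clinic G/T2 7 > Clinic M/T2 4.
Clinic M/T1 (21): +40 ; 200 left.
Clinic G T1 at 19: fill all 80 ; 120 left.
Clinic D/T1 (16): +60 ; 60 left.
Fill Clinic D T2 block (60 at 11) ; 0 left.
Total = 21×40 + 19×80 + 16×60 + 11×60 = 3980.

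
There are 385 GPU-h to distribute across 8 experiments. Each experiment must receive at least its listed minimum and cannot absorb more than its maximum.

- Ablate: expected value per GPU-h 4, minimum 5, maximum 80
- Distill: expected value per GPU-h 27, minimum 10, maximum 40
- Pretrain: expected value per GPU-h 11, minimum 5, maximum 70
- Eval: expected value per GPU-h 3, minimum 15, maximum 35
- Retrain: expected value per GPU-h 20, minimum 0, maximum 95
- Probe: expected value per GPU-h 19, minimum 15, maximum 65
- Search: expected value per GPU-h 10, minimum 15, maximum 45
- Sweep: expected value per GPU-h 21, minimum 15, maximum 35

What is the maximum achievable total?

Meeting every minimum uses 5+10+5+15+0+15+15+15 = 80 GPU-h, leaving 305.
Rank by expected value per GPU-h: Distill 27 > Sweep 21 > Retrain 20 > Probe 19 > Pretrain 11 > Search 10 > Ablate 4 > Eval 3.
Distill: +30 to 40 (cap) — 275 left.
Sweep takes 20 more to reach its cap of 35 — 255 left.
Retrain takes 95 more to reach its cap of 95 — 160 left.
Give Probe 50 more to hit its cap of 65 — 110 left.
Pretrain: +65 to 70 (cap) — 45 left.
Give Search 30 more to hit its cap of 45 — 15 left.
Only 15 left; Ablate takes them to reach 20.
Total = 4×20 + 27×40 + 11×70 + 3×15 + 20×95 + 19×65 + 10×45 + 21×35 = 6295.

6295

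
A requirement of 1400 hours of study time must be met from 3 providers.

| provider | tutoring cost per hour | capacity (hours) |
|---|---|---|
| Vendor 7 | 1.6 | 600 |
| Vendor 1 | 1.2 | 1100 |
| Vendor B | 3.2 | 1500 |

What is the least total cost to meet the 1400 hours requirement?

Use providers in increasing cost order.
Vendor 1 (1.2): use full 1100 ; 300 hours to go.
Vendor 7 (1.6): take the remaining 300 ; done.
Vendor B: unused.
Cost = 1100×1.2 + 300×1.6 = 1800.

1800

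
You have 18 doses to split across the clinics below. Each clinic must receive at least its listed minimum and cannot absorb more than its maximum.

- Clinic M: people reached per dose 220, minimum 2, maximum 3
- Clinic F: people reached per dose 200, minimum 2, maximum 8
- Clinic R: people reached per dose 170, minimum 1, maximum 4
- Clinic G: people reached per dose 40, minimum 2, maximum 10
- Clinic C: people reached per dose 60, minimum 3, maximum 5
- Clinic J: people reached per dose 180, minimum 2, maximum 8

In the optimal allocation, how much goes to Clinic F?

7

Meeting every minimum uses 2+2+1+2+3+2 = 12 doses, leaving 6.
Highest people reached per dose first: Clinic M 220 > Clinic F 200 > Clinic J 180 > Clinic R 170 > Clinic C 60 > Clinic G 40.
Clinic M: +1 to 3 (cap) — 5 left.
Only 5 left; Clinic F takes them to reach 7.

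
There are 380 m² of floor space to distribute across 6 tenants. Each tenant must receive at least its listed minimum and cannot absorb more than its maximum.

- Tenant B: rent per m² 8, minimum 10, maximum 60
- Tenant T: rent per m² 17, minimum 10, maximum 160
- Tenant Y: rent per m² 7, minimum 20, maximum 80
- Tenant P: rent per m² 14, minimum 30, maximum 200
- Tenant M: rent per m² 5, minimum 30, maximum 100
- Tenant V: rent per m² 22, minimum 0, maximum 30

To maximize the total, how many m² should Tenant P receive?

Meeting every minimum uses 10+10+20+30+30+0 = 100 m², leaving 280.
Rank by rent per m²: Tenant V 22 > Tenant T 17 > Tenant P 14 > Tenant B 8 > Tenant Y 7 > Tenant M 5.
Tenant V takes 30 more to reach its cap of 30 — 250 left.
Tenant T: +150 to 160 (cap) — 100 left.
Tenant P: +100 (room for 170) → 130. Pool exhausted.

130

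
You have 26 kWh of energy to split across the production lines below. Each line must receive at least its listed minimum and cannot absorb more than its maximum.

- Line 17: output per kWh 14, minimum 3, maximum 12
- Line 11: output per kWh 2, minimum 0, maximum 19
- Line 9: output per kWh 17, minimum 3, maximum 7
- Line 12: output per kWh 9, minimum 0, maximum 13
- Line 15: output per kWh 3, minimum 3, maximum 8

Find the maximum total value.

Meeting every minimum uses 3+0+3+0+3 = 9 kWh, leaving 17.
Order the production lines by output per kWh: Line 9 17 > Line 17 14 > Line 12 9 > Line 15 3 > Line 11 2.
Give Line 9 4 more to hit its cap of 7 — 13 left.
Line 17 takes 9 more to reach its cap of 12 — 4 left.
Only 4 left; Line 12 takes them to reach 4.
Total = 14×12 + 17×7 + 9×4 + 3×3 = 332.

332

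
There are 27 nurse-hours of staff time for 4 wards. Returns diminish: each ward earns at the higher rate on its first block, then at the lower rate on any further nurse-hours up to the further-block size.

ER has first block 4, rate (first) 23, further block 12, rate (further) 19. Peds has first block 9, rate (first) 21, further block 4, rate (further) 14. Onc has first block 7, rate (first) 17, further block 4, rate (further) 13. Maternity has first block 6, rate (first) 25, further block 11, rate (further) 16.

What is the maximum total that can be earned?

Treat each block as its own option and order by rate: Maternity/tier1 25 > ER/tier1 23 > Peds/tier1 21 > ER/tier2 19 > Onc/tier1 17 > Maternity/tier2 16 > Peds/tier2 14 > Onc/tier2 13.
Maternity tier1 at 25: fill all 6 → 21 left.
Fill ER tier1 block (4 at 23) → 17 left.
Peds/tier1 (21): +9 → 8 left.
8 remain; put them into ER tier2 at 19.
Total = 25×6 + 23×4 + 21×9 + 19×8 = 583.

583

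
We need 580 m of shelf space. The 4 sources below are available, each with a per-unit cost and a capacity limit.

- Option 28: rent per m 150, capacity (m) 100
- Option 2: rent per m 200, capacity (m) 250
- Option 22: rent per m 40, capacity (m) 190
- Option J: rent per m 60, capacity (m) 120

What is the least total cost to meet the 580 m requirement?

Use sources in increasing cost order.
Option 22 (40): use full 190 ; 390 m to go.
Option J (60): use full 120 ; 270 m to go.
Option 28 at 150: take all 100 m ; 170 still needed.
Take 170 from Option 2 at 200 to finish.
Cost = 190×40 + 120×60 + 100×150 + 170×200 = 63800.

63800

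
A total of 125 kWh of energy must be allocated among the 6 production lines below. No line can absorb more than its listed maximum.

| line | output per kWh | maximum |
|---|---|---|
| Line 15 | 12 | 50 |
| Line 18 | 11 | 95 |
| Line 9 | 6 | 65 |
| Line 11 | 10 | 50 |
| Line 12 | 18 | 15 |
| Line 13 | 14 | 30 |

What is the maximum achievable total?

Highest output per kWh first: Line 12 18 > Line 13 14 > Line 15 12 > Line 18 11 > Line 11 10 > Line 9 6.
Line 12 takes 15 to reach its cap of 15 ; 110 left.
Line 13: +30 to 30 (cap) ; 80 left.
Line 15 takes 50 to reach its cap of 50 ; 30 left.
Line 18: +30 (room for 95) → 30. Pool exhausted.
Total = 12×50 + 11×30 + 18×15 + 14×30 = 1620.

1620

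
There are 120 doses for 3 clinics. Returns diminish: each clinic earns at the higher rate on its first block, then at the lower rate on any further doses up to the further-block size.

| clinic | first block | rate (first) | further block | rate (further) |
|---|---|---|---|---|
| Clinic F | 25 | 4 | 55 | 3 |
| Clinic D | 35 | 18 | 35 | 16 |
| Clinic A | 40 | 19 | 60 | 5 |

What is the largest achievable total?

Order all 6 blocks by rate: Clinic A/first 19 > Clinic D/first 18 > Clinic D/second 16 > Clinic A/second 5 > Clinic F/first 4 > Clinic F/second 3.
Clinic A first at 19: fill all 40 — 80 left.
Clinic D first at 18: fill all 35 — 45 left.
Clinic D/second (16): +35 — 10 left.
10 remain; put them into Clinic A second at 5.
Total = 19×40 + 18×35 + 16×35 + 5×10 = 2000.

2000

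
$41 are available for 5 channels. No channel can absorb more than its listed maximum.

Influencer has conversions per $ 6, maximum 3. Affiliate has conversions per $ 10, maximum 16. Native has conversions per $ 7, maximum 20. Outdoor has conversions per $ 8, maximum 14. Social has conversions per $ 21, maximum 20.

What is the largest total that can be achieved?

620

Rank by conversions per $: Social 21 > Affiliate 10 > Outdoor 8 > Native 7 > Influencer 6.
Social: +20 to 20 (cap) — 21 left.
Give Affiliate 16 to hit its cap of 16 — 5 left.
Outdoor: +5 (room for 14) → 5. Pool exhausted.
Total = 10×16 + 8×5 + 21×20 = 620.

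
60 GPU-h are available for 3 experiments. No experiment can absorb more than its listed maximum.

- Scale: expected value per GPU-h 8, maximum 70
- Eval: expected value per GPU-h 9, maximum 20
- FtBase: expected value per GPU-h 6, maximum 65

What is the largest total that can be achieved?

Highest expected value per GPU-h first: Eval 9 > Scale 8 > FtBase 6.
Eval takes 20 to reach its cap of 20 → 40 left.
Only 40 left; Scale takes them to reach 40.
Total = 8×40 + 9×20 = 500.

500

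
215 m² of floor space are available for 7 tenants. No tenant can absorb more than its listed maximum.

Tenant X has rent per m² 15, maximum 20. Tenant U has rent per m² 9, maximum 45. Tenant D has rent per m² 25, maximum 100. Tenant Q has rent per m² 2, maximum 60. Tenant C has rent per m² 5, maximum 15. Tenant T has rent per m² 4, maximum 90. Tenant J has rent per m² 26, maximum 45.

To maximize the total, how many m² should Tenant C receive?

Rank by rent per m²: Tenant J 26 > Tenant D 25 > Tenant X 15 > Tenant U 9 > Tenant C 5 > Tenant T 4 > Tenant Q 2.
Tenant J: +45 to 45 (cap) ; 170 left.
Tenant D takes 100 to reach its cap of 100 ; 70 left.
Tenant X: +20 to 20 (cap) ; 50 left.
Give Tenant U 45 to hit its cap of 45 ; 5 left.
Only 5 left; Tenant C takes them to reach 5.

5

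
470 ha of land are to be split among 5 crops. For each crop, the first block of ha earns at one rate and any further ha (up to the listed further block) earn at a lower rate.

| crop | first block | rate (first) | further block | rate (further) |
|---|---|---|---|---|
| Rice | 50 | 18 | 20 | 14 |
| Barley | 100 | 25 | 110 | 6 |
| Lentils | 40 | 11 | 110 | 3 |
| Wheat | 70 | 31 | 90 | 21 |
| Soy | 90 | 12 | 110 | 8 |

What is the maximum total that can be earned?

Rank every tier by rate: Wheat/tier1 31 > Barley/tier1 25 > Wheat/tier2 21 > Rice/tier1 18 > Rice/tier2 14 > Soy/tier1 12 > Lentils/tier1 11 > Soy/tier2 8 > Barley/tier2 6 > Lentils/tier2 3.
Wheat/tier1 (31): +70 — 400 left.
Fill Barley tier1 block (100 at 25) — 300 left.
Wheat/tier2 (21): +90 — 210 left.
Fill Rice tier1 block (50 at 18) — 160 left.
Fill Rice tier2 block (20 at 14) — 140 left.
Soy tier1 at 12: fill all 90 — 50 left.
Lentils/tier1 (11): +40 — 10 left.
10 remain; put them into Soy tier2 at 8.
Total = 31×70 + 25×100 + 21×90 + 18×50 + 14×20 + 12×90 + 11×40 + 8×10 = 9340.

9340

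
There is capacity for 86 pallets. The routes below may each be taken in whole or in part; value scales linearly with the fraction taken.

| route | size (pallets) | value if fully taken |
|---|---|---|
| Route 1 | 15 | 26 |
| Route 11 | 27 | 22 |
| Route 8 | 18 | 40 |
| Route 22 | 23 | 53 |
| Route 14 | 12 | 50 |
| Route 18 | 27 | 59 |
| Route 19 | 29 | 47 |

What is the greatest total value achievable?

Sort by value density: Route 14 50/12≈4.17, Route 22 53/23≈2.3, Route 8 40/18≈2.22, Route 18 59/27≈2.19, Route 1 26/15≈1.73, Route 19 47/29≈1.62, Route 11 22/27≈0.815.
All 12 pallets of Route 14 fit (value 50) — 74 remain.
Route 22: take in full, 23 pallets for value 53 — 51 left.
All 18 pallets of Route 8 fit (value 40) — 33 remain.
Route 18: take in full, 27 pallets for value 59 — 6 left.
Only 6 pallets remain; take 6/15 of Route 1 for value 26×6/15 = 10.4.
Total value = 212.4.

212.4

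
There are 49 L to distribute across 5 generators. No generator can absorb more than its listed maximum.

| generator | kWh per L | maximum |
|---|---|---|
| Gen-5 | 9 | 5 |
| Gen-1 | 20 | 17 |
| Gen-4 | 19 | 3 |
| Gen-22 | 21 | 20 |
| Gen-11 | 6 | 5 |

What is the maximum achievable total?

886

Highest kWh per L first: Gen-22 21 > Gen-1 20 > Gen-4 19 > Gen-5 9 > Gen-11 6.
Give Gen-22 20 to hit its cap of 20 ; 29 left.
Give Gen-1 17 to hit its cap of 17 ; 12 left.
Give Gen-4 3 to hit its cap of 3 ; 9 left.
Gen-5 takes 5 to reach its cap of 5 ; 4 left.
Gen-11: +4 (room for 5) → 4. Pool exhausted.
Total = 9×5 + 20×17 + 19×3 + 21×20 + 6×4 = 886.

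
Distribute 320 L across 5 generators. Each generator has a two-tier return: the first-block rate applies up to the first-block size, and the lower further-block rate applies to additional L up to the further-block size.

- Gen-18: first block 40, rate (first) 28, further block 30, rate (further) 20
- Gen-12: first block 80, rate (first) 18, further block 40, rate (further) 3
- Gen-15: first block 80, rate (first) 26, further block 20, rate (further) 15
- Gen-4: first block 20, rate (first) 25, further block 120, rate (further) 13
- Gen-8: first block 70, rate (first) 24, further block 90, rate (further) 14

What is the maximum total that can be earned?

7420

Rank every tier by rate: Gen-18/tier1 28 > Gen-15/tier1 26 > Gen-4/tier1 25 > Gen-8/tier1 24 > Gen-18/tier2 20 > Gen-12/tier1 18 > Gen-15/tier2 15 > Gen-8/tier2 14 > Gen-4/tier2 13 > Gen-12/tier2 3.
Fill Gen-18 tier1 block (40 at 28) → 280 left.
Gen-15/tier1 (26): +80 → 200 left.
Fill Gen-4 tier1 block (20 at 25) → 180 left.
Fill Gen-8 tier1 block (70 at 24) → 110 left.
Gen-18/tier2 (20): +30 → 80 left.
Fill Gen-12 tier1 block (80 at 18) → 0 left.
Total = 28×40 + 26×80 + 25×20 + 24×70 + 20×30 + 18×80 = 7420.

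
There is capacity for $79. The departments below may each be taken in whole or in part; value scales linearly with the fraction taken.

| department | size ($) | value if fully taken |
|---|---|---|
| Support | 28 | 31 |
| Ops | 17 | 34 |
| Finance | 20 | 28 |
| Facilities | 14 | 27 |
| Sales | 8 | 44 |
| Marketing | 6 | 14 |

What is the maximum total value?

Rank by value-to-size ratio: Sales 44/8≈5.5, Marketing 14/6≈2.33, Ops 34/17≈2, Facilities 27/14≈1.93, Finance 28/20≈1.4, Support 31/28≈1.11.
Sales: take in full, 8 $ for value 44 — 71 left.
Marketing: take in full, 6 $ for value 14 — 65 left.
Take all of Ops (17 $, value 34) — 48 $ left.
Take all of Facilities (14 $, value 27) — 34 $ left.
Finance: take in full, 20 $ for value 28 — 14 left.
Only 14 $ remain; take 14/28 of Support for value 31×14/28 = 15.5.
Total value = 162.5.

162.5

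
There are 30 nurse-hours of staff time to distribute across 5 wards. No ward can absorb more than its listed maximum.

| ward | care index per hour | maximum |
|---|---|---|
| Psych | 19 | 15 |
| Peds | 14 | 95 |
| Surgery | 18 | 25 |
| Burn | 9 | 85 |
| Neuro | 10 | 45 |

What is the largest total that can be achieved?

555

Highest care index per hour first: Psych 19 > Surgery 18 > Peds 14 > Neuro 10 > Burn 9.
Psych takes 15 to reach its cap of 15 → 15 left.
Surgery: +15 (room for 25) → 15. Pool exhausted.
Total = 19×15 + 18×15 = 555.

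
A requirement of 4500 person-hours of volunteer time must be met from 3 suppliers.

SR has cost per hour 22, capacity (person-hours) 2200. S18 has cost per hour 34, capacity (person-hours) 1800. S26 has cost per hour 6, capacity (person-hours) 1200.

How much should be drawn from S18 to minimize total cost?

Fill from the cheapest supplier first.
Take 1200 from S26 at 6 ; need 3300 more.
SR (22): use full 2200 ; 1100 person-hours to go.
Take 1100 from S18 at 34 to finish.

1100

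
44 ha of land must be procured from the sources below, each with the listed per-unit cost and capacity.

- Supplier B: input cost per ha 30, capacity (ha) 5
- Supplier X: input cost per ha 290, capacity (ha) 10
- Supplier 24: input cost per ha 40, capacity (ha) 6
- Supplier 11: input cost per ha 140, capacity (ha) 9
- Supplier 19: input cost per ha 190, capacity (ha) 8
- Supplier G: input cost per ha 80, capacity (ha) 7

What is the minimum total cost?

6340

Cheapest first:
Supplier B at 30: take all 5 ha — 39 still needed.
Take 6 from Supplier 24 at 40 — need 33 more.
Supplier G (80): use full 7 — 26 ha to go.
Supplier 11 (140): use full 9 — 17 ha to go.
Supplier 19 (190): use full 8 — 9 ha to go.
Supplier X (290): take the remaining 9 — done.
Cost = 5×30 + 6×40 + 7×80 + 9×140 + 8×190 + 9×290 = 6340.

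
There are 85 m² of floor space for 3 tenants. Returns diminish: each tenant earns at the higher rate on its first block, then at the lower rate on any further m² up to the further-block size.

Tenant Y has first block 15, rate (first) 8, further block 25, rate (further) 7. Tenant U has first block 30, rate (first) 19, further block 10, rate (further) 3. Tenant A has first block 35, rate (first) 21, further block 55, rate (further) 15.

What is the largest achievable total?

Order all 6 blocks by rate: Tenant A/T1 21 > Tenant U/T1 19 > Tenant A/T2 15 > Tenant Y/T1 8 > Tenant Y/T2 7 > Tenant U/T2 3.
Fill Tenant A T1 block (35 at 21) — 50 left.
Tenant U/T1 (19): +30 — 20 left.
Tenant A/T2: +20 of 55 at 15; pool empty.
Total = 21×35 + 19×30 + 15×20 = 1605.

1605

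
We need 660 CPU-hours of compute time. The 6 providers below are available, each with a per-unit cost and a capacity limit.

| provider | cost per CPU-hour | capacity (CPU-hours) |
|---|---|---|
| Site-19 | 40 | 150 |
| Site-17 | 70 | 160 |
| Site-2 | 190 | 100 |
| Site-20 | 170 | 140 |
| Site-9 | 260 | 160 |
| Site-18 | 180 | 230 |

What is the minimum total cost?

78800

Use providers in increasing cost order.
Site-19 at 40: take all 150 CPU-hours ; 510 still needed.
Site-17 at 70: take all 160 CPU-hours ; 350 still needed.
Take 140 from Site-20 at 170 ; need 210 more.
Take 210 from Site-18 at 180 to finish.
Site-2, Site-9: unused.
Cost = 150×40 + 160×70 + 140×170 + 210×180 = 78800.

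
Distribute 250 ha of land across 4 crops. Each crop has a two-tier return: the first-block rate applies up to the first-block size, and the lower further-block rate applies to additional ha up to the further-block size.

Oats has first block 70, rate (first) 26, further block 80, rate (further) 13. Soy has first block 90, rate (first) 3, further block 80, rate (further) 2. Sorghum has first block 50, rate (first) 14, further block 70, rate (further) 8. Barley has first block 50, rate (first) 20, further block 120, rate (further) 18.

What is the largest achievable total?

Rank every tier by rate: Oats/first 26 > Barley/first 20 > Barley/second 18 > Sorghum/first 14 > Oats/second 13 > Sorghum/second 8 > Soy/first 3 > Soy/second 2.
Oats first at 26: fill all 70 ; 180 left.
Fill Barley first block (50 at 20) ; 130 left.
Barley second at 18: fill all 120 ; 10 left.
10 remain; put them into Sorghum first at 14.
Total = 26×70 + 20×50 + 18×120 + 14×10 = 5120.

5120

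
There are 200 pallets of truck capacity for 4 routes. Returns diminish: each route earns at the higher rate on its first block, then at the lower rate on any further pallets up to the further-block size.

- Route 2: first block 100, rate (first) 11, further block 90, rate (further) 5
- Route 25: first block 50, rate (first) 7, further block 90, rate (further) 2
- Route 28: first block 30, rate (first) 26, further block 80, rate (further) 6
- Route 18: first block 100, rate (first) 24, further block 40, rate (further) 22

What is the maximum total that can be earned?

4390

Treat each block as its own option and order by rate: Route 28/T1 26 > Route 18/T1 24 > Route 18/T2 22 > Route 2/T1 11 > Route 25/T1 7 > Route 28/T2 6 > Route 2/T2 5 > Route 25/T2 2.
Route 28 T1 at 26: fill all 30 → 170 left.
Fill Route 18 T1 block (100 at 24) → 70 left.
Route 18 T2 at 22: fill all 40 → 30 left.
Route 2/T1: +30 of 100 at 11; pool empty.
Total = 26×30 + 24×100 + 22×40 + 11×30 = 4390.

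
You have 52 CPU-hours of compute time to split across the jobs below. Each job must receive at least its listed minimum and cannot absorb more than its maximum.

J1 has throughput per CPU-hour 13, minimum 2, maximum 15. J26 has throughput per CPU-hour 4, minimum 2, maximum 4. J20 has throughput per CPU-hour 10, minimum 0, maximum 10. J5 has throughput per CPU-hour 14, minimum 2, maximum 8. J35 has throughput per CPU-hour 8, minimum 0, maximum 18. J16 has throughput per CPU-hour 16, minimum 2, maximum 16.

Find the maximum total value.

Meeting every minimum uses 2+2+0+2+0+2 = 8 CPU-hours, leaving 44.
Order the jobs by throughput per CPU-hour: J16 16 > J5 14 > J1 13 > J20 10 > J35 8 > J26 4.
J16 takes 14 more to reach its cap of 16 → 30 left.
J5: +6 to 8 (cap) → 24 left.
J1: +13 to 15 (cap) → 11 left.
J20: +10 to 10 (cap) → 1 left.
Only 1 left; J35 takes them to reach 1.
Total = 13×15 + 4×2 + 10×10 + 14×8 + 8×1 + 16×16 = 679.

679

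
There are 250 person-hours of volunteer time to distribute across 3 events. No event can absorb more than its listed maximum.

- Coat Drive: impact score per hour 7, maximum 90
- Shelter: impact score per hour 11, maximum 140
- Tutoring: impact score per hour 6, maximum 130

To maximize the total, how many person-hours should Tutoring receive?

20

Rank by impact score per hour: Shelter 11 > Coat Drive 7 > Tutoring 6.
Shelter: +140 to 140 (cap) — 110 left.
Give Coat Drive 90 to hit its cap of 90 — 20 left.
Tutoring has room for 130 but only 20 remain, so it gets 20.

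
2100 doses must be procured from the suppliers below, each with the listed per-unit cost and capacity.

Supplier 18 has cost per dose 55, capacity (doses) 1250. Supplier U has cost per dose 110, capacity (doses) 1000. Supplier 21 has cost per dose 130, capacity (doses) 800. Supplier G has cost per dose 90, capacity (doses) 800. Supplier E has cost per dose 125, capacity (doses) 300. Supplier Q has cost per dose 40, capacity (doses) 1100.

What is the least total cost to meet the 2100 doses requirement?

Use suppliers in increasing cost order.
Supplier Q (40): use full 1100 — 1000 doses to go.
Supplier 18 (55): take the remaining 1000 — done.
Supplier G, Supplier U, Supplier E, Supplier 21: unused.
Cost = 1100×40 + 1000×55 = 99000.

99000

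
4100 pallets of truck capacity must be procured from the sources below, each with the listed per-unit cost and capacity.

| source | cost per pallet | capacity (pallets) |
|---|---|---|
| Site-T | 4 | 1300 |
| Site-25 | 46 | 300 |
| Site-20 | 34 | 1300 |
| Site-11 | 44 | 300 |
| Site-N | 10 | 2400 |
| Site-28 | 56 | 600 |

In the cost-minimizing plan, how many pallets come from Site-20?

400

Fill from the cheapest source first.
Site-T (4): use full 1300 — 2800 pallets to go.
Site-N at 10: take all 2400 pallets — 400 still needed.
Site-20 at 34: take 400 of its 1300 — requirement met.
Site-11, Site-25, Site-28: unused.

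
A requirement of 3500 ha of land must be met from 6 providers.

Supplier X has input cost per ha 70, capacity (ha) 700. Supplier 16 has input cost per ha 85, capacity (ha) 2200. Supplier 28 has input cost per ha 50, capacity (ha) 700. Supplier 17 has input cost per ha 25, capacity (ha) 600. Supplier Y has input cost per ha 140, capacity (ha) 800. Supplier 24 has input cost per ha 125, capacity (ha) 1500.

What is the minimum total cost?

Cheapest first:
Supplier 17 (25): use full 600 — 2900 ha to go.
Supplier 28 (50): use full 700 — 2200 ha to go.
Take 700 from Supplier X at 70 — need 1500 more.
Take 1500 from Supplier 16 at 85 to finish.
Supplier 24, Supplier Y: unused.
Cost = 600×25 + 700×50 + 700×70 + 1500×85 = 226500.

226500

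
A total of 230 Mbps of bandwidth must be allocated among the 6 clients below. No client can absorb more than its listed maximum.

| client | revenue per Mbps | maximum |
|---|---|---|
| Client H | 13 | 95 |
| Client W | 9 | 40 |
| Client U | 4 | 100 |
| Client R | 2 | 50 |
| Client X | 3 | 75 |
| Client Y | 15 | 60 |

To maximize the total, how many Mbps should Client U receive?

35

Rank by revenue per Mbps: Client Y 15 > Client H 13 > Client W 9 > Client U 4 > Client X 3 > Client R 2.
Give Client Y 60 to hit its cap of 60 → 170 left.
Client H takes 95 to reach its cap of 95 → 75 left.
Client W: +40 to 40 (cap) → 35 left.
Client U has room for 100 but only 35 remain, so it gets 35.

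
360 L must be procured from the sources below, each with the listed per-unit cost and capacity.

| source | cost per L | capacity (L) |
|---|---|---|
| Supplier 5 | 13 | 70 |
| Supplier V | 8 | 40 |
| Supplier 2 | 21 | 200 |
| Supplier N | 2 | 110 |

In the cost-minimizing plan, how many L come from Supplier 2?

140

Fill from the cheapest source first.
Supplier N at 2: take all 110 L → 250 still needed.
Supplier V at 8: take all 40 L → 210 still needed.
Supplier 5 at 13: take all 70 L → 140 still needed.
Supplier 2 at 21: take 140 of its 200 → requirement met.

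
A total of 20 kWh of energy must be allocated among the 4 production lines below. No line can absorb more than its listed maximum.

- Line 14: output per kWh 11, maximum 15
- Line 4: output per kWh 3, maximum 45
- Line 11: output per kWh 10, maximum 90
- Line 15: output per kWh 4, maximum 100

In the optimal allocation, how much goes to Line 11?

Rank by output per kWh: Line 14 11 > Line 11 10 > Line 15 4 > Line 4 3.
Line 14 takes 15 to reach its cap of 15 — 5 left.
Line 11: +5 (room for 90) → 5. Pool exhausted.

5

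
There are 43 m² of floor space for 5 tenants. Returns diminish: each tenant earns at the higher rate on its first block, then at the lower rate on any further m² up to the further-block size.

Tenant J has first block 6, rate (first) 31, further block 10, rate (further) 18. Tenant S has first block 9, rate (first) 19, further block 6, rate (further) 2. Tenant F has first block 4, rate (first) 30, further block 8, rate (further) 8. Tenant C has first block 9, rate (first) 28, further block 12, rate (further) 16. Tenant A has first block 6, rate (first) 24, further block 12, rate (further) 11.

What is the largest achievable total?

Rank every tier by rate: Tenant J/first 31 > Tenant F/first 30 > Tenant C/first 28 > Tenant A/first 24 > Tenant S/first 19 > Tenant J/second 18 > Tenant C/second 16 > Tenant A/second 11 > Tenant F/second 8 > Tenant S/second 2.
Tenant J first at 31: fill all 6 ; 37 left.
Fill Tenant F first block (4 at 30) ; 33 left.
Tenant C first at 28: fill all 9 ; 24 left.
Fill Tenant A first block (6 at 24) ; 18 left.
Tenant S/first (19): +9 ; 9 left.
Tenant J second at 18: only 9 left, fill 9.
Total = 31×6 + 30×4 + 28×9 + 24×6 + 19×9 + 18×9 = 1035.

1035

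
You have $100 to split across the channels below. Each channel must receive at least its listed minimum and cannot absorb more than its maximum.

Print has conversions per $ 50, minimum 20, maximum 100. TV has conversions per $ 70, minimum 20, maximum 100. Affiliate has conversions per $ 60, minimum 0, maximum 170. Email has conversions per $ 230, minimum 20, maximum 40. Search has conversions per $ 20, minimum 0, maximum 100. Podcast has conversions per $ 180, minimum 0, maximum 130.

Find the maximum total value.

15200

Meeting every minimum uses 20+20+0+20+0+0 = 60 $, leaving 40.
Highest conversions per $ first: Email 230 > Podcast 180 > TV 70 > Affiliate 60 > Print 50 > Search 20.
Give Email 20 more to hit its cap of 40 → 20 left.
Only 20 left; Podcast takes them to reach 20.
Total = 50×20 + 70×20 + 230×40 + 180×20 = 15200.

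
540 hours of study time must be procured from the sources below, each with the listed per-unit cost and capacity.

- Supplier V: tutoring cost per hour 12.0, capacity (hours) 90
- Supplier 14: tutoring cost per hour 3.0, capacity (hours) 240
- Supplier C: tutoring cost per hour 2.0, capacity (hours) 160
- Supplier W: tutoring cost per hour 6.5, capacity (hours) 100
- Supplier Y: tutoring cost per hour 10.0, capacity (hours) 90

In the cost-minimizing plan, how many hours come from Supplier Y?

Cheapest first:
Supplier C (2.0): use full 160 — 380 hours to go.
Supplier 14 (3.0): use full 240 — 140 hours to go.
Take 100 from Supplier W at 6.5 — need 40 more.
Supplier Y (10.0): take the remaining 40 — done.
Supplier V: unused.

40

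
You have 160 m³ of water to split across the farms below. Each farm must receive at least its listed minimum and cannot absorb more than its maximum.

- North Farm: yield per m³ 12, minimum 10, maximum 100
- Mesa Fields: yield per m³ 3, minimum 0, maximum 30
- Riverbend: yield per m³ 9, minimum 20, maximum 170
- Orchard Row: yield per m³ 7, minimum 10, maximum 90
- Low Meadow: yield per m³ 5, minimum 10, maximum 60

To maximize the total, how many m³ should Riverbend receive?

Meeting every minimum uses 10+0+20+10+10 = 50 m³, leaving 110.
Order the farms by yield per m³: North Farm 12 > Riverbend 9 > Orchard Row 7 > Low Meadow 5 > Mesa Fields 3.
North Farm: +90 to 100 (cap) → 20 left.
Riverbend: +20 (room for 150) → 40. Pool exhausted.

40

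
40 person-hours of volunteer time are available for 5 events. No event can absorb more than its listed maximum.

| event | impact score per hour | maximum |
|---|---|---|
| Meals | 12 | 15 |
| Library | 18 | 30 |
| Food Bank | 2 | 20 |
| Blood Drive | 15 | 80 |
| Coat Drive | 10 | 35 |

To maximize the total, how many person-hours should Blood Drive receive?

Rank by impact score per hour: Library 18 > Blood Drive 15 > Meals 12 > Coat Drive 10 > Food Bank 2.
Give Library 30 to hit its cap of 30 ; 10 left.
Blood Drive: +10 (room for 80) → 10. Pool exhausted.

10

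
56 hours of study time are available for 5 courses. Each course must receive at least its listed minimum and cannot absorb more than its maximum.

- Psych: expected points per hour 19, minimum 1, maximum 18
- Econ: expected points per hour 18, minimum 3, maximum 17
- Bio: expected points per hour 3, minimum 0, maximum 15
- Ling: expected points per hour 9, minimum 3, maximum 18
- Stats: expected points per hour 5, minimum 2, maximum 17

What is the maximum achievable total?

Meeting every minimum uses 1+3+0+3+2 = 9 hours, leaving 47.
Highest expected points per hour first: Psych 19 > Econ 18 > Ling 9 > Stats 5 > Bio 3.
Psych: +17 to 18 (cap) ; 30 left.
Econ takes 14 more to reach its cap of 17 ; 16 left.
Ling: +15 to 18 (cap) ; 1 left.
Stats has room for 15 more but only 1 remain, so it gets 3.
Total = 19×18 + 18×17 + 9×18 + 5×3 = 825.

825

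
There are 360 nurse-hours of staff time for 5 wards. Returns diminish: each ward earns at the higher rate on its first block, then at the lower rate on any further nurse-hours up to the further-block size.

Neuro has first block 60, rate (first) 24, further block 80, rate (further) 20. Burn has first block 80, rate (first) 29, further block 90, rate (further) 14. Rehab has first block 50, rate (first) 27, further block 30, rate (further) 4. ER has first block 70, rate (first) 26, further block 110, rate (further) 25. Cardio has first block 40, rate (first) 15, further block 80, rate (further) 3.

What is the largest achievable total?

Order all 10 blocks by rate: Burn/tier1 29 > Rehab/tier1 27 > ER/tier1 26 > ER/tier2 25 > Neuro/tier1 24 > Neuro/tier2 20 > Cardio/tier1 15 > Burn/tier2 14 > Rehab/tier2 4 > Cardio/tier2 3.
Burn tier1 at 29: fill all 80 → 280 left.
Rehab/tier1 (27): +50 → 230 left.
ER/tier1 (26): +70 → 160 left.
ER tier2 at 25: fill all 110 → 50 left.
Neuro/tier1: +50 of 60 at 24; pool empty.
Total = 29×80 + 27×50 + 26×70 + 25×110 + 24×50 = 9440.

9440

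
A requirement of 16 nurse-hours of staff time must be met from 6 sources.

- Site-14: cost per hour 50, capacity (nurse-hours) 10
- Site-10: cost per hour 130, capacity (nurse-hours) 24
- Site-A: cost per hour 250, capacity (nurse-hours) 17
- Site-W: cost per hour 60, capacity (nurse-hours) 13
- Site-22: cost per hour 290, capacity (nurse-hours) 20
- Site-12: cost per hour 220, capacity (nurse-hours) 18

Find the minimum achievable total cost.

Use sources in increasing cost order.
Site-14 (50): use full 10 — 6 nurse-hours to go.
Site-W at 60: take 6 of its 13 — requirement met.
Site-10, Site-12, Site-A, Site-22: unused.
Cost = 10×50 + 6×60 = 860.

860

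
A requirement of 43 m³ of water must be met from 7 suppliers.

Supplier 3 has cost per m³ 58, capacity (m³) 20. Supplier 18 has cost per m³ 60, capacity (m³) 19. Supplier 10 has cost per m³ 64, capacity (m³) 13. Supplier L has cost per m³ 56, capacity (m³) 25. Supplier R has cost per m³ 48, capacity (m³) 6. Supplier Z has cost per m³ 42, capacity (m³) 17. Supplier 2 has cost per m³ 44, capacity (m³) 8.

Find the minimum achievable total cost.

Fill from the cheapest supplier first.
Supplier Z at 42: take all 17 m³ — 26 still needed.
Supplier 2 (44): use full 8 — 18 m³ to go.
Supplier R at 48: take all 6 m³ — 12 still needed.
Take 12 from Supplier L at 56 to finish.
Supplier 3, Supplier 18, Supplier 10: unused.
Cost = 17×42 + 8×44 + 6×48 + 12×56 = 2026.

2026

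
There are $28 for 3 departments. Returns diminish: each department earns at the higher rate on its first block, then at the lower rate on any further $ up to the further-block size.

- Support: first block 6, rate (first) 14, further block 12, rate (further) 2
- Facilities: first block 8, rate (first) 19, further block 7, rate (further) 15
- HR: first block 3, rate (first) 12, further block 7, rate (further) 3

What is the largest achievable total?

389

Treat each block as its own option and order by rate: Facilities/first 19 > Facilities/second 15 > Support/first 14 > HR/first 12 > HR/second 3 > Support/second 2.
Fill Facilities first block (8 at 19) → 20 left.
Fill Facilities second block (7 at 15) → 13 left.
Support first at 14: fill all 6 → 7 left.
HR/first (12): +3 → 4 left.
HR second at 3: only 4 left, fill 4.
Total = 19×8 + 15×7 + 14×6 + 12×3 + 3×4 = 389.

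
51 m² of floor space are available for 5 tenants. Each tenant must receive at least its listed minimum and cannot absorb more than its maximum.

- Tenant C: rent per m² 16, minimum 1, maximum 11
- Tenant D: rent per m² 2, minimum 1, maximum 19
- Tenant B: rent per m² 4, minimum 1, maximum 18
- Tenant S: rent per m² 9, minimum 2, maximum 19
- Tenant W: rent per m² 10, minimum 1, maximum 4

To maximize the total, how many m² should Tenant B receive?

Meeting every minimum uses 1+1+1+2+1 = 6 m², leaving 45.
Rank by rent per m²: Tenant C 16 > Tenant W 10 > Tenant S 9 > Tenant B 4 > Tenant D 2.
Tenant C takes 10 more to reach its cap of 11 ; 35 left.
Tenant W takes 3 more to reach its cap of 4 ; 32 left.
Tenant S: +17 to 19 (cap) ; 15 left.
Tenant B: +15 (room for 17) → 16. Pool exhausted.

16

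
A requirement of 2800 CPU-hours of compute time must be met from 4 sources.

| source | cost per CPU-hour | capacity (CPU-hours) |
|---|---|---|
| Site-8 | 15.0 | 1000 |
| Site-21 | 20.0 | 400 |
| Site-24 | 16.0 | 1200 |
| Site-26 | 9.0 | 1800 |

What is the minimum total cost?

31200

Cheapest first:
Take 1800 from Site-26 at 9.0 ; need 1000 more.
Take 1000 from Site-8 at 15.0 ; need 0 more.
Site-24, Site-21: unused.
Cost = 1800×9.0 + 1000×15.0 = 31200.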